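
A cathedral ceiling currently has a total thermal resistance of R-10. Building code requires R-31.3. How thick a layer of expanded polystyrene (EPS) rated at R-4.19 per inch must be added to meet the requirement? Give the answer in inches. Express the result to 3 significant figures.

ΔR = 31.3 − 10 = 21.3 ft²·°F·h/BTU
L = ΔR / (R/in) = 21.3/4.19 = 5.084 in

5.08 in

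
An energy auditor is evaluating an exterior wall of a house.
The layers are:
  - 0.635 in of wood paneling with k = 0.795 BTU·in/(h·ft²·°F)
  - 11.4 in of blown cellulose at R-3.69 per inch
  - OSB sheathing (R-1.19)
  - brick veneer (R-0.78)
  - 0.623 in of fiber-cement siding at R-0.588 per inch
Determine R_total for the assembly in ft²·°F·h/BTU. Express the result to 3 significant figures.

45.2 ft²·°F·h/BTU

0.635/0.795 = 0.7987
11.4 × 3.69 = 42.07
0.623 × 0.588 = 0.3663
R_total = 0.7987 + 42.07 + 1.19 + 0.78 + 0.3663 = 45.2 ft²·°F·h/BTU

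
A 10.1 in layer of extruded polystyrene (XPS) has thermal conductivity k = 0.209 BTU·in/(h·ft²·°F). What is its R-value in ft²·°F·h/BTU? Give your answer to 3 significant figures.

48.3 ft²·°F·h/BTU

R = L/k = 10.1/0.209 = 48.33 ft²·°F·h/BTU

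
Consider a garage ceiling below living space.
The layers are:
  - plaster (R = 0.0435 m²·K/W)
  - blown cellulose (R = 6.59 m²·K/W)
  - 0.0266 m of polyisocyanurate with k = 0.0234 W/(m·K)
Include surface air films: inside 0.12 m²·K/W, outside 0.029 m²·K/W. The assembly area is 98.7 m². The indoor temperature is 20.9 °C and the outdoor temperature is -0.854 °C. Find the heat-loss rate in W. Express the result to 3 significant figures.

271 W

0.0266/0.0234 = 1.137
R_total = 0.12 + 0.0435 + 6.59 + 1.137 + 0.029 = 7.919 m²·K/W
Q = A·ΔT/R = 98.7 × (20.9 − (-0.854)) / 7.919 = 271.1 W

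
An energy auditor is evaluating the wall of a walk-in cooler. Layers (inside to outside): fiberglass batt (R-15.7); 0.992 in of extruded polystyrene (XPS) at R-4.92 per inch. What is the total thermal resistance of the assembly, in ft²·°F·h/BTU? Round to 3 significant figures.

20.6 ft²·°F·h/BTU

0.992 × 4.92 = 4.881
R_total = 15.7 + 4.881 = 20.58 ft²·°F·h/BTU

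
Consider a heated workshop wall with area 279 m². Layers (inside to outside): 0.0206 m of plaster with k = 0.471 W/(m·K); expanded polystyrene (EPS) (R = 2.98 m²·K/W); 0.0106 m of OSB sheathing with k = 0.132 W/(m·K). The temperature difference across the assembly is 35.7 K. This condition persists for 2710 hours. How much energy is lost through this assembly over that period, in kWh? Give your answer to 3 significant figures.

8700 kWh

0.0206/0.471 = 0.04374
0.0106/0.132 = 0.0803
R_total = 0.04374 + 2.98 + 0.0803 = 3.104 m²·K/W
Q = 279 × 35.7 / 3.104 = 3209 W
E = 3209 W × 2710 h / 1000 = 8696 kWh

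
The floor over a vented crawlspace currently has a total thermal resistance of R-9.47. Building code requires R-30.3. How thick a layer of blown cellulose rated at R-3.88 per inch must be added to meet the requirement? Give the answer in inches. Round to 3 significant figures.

ΔR = 30.3 − 9.47 = 20.83 ft²·°F·h/BTU
L = ΔR / (R/in) = 20.83/3.88 = 5.369 in

5.37 in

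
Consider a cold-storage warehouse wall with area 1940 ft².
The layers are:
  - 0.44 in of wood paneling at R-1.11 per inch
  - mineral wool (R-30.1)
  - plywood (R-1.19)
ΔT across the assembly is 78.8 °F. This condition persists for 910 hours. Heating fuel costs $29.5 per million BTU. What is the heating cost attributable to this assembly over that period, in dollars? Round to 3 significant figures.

129 dollars

0.44 × 1.11 = 0.4884
R_total = 0.4884 + 30.1 + 1.19 = 31.78 ft²·°F·h/BTU
Q = 1940 × 78.8 / 31.78 = 4811 BTU/h
E = 4811 × 910 = 4378000 BTU
Cost = 4378000/10⁶ × 29.5 = $129.1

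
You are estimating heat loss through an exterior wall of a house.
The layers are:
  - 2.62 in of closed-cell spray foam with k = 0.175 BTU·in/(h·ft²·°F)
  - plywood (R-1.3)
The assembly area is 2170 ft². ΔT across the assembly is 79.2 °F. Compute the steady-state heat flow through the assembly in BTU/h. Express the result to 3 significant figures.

10600 BTU/h

2.62/0.175 = 14.97
R_total = 14.97 + 1.3 = 16.27 ft²·°F·h/BTU
Q = A·ΔT/R = 2170 × 79.2 / 16.27 = 10560 BTU/h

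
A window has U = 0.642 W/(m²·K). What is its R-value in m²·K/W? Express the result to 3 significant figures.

1.56 m²·K/W

R = 1/U = 1/0.642 = 1.558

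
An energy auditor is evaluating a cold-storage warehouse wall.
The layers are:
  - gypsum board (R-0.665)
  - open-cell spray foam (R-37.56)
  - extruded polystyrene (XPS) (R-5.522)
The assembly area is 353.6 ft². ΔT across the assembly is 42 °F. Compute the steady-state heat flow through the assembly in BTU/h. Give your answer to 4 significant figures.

339.5 BTU/h

R_total = 0.665 + 37.56 + 5.522 = 43.747 ft²·°F·h/BTU
Q = A·ΔT/R = 353.6 × 42 / 43.747 = 339.48 BTU/h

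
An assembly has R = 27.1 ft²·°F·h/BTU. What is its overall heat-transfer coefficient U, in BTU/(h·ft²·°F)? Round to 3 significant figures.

U = 1/R = 1/27.1 = 0.0369

0.0369 BTU/(h·ft²·°F)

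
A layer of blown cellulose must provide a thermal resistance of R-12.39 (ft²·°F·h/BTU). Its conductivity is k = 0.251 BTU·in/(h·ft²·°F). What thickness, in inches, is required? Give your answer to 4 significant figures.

L = R × k = 12.39 × 0.251 = 3.1099 in

3.110 in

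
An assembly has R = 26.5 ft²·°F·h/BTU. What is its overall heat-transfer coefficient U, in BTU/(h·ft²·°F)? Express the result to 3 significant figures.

0.0377 BTU/(h·ft²·°F)

U = 1/R = 1/26.5 = 0.03774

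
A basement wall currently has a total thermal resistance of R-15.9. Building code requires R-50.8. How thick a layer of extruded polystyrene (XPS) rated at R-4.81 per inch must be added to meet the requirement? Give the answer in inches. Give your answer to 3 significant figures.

ΔR = 50.8 − 15.9 = 34.9 ft²·°F·h/BTU
L = ΔR / (R/in) = 34.9/4.81 = 7.256 in

7.26 in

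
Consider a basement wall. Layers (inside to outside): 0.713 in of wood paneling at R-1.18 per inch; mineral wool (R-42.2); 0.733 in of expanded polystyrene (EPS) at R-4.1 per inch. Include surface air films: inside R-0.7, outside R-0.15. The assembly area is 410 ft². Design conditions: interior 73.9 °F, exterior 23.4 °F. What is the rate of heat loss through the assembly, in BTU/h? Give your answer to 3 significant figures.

0.713 × 1.18 = 0.8413
0.733 × 4.1 = 3.005
R_total = 0.7 + 0.8413 + 42.2 + 3.005 + 0.15 = 46.9 ft²·°F·h/BTU
Q = A·ΔT/R = 410 × (73.9 − 23.4) / 46.9 = 441.5 BTU/h

442 BTU/h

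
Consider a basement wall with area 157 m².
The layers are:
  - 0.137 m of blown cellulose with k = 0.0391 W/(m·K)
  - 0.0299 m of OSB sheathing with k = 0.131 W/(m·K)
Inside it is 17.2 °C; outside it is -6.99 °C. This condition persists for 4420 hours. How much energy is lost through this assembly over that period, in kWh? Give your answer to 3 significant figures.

4500 kWh

0.137/0.0391 = 3.504
0.0299/0.131 = 0.2282
R_total = 3.504 + 0.2282 = 3.732 m²·K/W
Q = 157 × (17.2 − (-6.99)) / 3.732 = 1018 W
E = 1018 W × 4420 h / 1000 = 4498 kWh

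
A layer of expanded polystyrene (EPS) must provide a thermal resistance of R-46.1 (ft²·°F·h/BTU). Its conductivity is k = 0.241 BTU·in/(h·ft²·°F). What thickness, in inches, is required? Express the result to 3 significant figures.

L = R × k = 46.1 × 0.241 = 11.11 in

11.1 in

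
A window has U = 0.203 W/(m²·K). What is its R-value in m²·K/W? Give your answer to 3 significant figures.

4.93 m²·K/W

R = 1/U = 1/0.203 = 4.926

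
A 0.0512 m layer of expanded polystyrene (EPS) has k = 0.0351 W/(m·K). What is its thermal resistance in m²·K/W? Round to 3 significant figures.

R = L/k = 0.0512/0.0351 = 1.459 m²·K/W

1.46 m²·K/W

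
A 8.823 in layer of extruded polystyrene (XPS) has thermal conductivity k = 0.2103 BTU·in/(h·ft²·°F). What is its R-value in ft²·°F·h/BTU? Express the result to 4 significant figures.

R = L/k = 8.823/0.2103 = 41.954 ft²·°F·h/BTU

41.95 ft²·°F·h/BTU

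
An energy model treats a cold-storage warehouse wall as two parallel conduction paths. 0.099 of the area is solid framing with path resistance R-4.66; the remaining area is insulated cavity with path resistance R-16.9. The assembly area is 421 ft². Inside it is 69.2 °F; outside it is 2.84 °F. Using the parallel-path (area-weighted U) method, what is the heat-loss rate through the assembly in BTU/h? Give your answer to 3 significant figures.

U_eff = 0.901/16.9 + 0.099/4.66 = 0.05331 + 0.02124 = 0.07456
R_eff = 1/U_eff = 13.41 ft²·°F·h/BTU
Q = 421 × (69.2 − 2.84) / 13.41 = 2083 BTU/h

2080 BTU/h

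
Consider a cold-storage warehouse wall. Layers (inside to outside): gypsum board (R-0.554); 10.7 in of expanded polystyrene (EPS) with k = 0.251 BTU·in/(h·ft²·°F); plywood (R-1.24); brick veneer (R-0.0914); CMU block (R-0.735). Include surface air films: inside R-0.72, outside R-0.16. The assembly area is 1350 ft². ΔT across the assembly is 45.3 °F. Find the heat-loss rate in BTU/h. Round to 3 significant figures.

10.7/0.251 = 42.63
R_total = 0.72 + 0.554 + 42.63 + 1.24 + 0.0914 + 0.735 + 0.16 = 46.13 ft²·°F·h/BTU
Q = A·ΔT/R = 1350 × 45.3 / 46.13 = 1326 BTU/h

1330 BTU/h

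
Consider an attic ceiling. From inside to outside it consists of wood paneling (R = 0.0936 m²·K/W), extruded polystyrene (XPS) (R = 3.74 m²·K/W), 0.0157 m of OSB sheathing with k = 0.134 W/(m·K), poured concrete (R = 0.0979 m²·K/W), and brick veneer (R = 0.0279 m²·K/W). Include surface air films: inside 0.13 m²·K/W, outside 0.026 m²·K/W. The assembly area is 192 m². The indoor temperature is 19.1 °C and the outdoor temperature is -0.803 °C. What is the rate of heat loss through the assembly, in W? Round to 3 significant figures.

0.0157/0.134 = 0.1172
R_total = 0.13 + 0.0936 + 3.74 + 0.1172 + 0.0979 + 0.0279 + 0.026 = 4.233 m²·K/W
Q = A·ΔT/R = 192 × (19.1 − (-0.803)) / 4.233 = 902.9 W

903 W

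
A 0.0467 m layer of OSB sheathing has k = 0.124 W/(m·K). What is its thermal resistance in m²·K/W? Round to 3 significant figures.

0.377 m²·K/W

R = L/k = 0.0467/0.124 = 0.3766 m²·K/W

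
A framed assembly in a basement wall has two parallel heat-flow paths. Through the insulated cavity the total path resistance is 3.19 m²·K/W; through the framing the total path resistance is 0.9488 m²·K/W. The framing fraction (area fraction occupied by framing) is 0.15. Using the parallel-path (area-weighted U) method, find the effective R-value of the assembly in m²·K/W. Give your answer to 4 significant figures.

U_eff = 0.85/3.19 + 0.15/0.9488 = 0.26646 + 0.15809 = 0.42455
R_eff = 1/U_eff = 2.3554 m²·K/W

2.355 m²·K/W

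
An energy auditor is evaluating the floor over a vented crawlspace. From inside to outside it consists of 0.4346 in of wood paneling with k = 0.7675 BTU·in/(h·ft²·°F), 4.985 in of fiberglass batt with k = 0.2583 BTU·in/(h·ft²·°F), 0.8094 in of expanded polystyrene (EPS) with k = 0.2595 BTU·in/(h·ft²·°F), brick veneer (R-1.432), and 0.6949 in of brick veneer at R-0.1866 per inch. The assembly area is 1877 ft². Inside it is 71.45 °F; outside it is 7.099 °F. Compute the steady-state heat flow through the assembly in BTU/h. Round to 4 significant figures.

4921 BTU/h

0.4346/0.7675 = 0.56625
4.985/0.2583 = 19.299
0.8094/0.2595 = 3.1191
0.6949 × 0.1866 = 0.12967
R_total = 0.56625 + 19.299 + 3.1191 + 1.432 + 0.12967 = 24.546 ft²·°F·h/BTU
Q = A·ΔT/R = 1877 × (71.45 − 7.099) / 24.546 = 4920.8 BTU/h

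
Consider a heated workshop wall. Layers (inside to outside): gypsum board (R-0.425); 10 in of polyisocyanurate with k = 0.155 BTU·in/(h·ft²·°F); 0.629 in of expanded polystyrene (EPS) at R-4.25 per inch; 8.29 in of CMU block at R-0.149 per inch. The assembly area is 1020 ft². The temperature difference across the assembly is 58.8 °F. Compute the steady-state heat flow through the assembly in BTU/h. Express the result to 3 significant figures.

871 BTU/h

10/0.155 = 64.52
0.629 × 4.25 = 2.673
8.29 × 0.149 = 1.235
R_total = 0.425 + 64.52 + 2.673 + 1.235 = 68.85 ft²·°F·h/BTU
Q = A·ΔT/R = 1020 × 58.8 / 68.85 = 871.1 BTU/h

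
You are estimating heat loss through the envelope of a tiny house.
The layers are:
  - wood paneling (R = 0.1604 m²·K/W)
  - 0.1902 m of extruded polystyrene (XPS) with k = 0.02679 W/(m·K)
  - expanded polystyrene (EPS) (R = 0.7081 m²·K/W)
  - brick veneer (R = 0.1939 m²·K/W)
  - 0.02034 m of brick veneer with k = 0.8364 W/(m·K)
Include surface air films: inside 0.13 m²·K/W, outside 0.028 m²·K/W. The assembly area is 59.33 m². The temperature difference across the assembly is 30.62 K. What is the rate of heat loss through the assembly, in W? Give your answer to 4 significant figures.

0.1902/0.02679 = 7.0997
0.02034/0.8364 = 0.024319
R_total = 0.13 + 0.1604 + 7.0997 + 0.7081 + 0.1939 + 0.024319 + 0.028 = 8.3444 m²·K/W
Q = A·ΔT/R = 59.33 × 30.62 / 8.3444 = 217.71 W

217.7 W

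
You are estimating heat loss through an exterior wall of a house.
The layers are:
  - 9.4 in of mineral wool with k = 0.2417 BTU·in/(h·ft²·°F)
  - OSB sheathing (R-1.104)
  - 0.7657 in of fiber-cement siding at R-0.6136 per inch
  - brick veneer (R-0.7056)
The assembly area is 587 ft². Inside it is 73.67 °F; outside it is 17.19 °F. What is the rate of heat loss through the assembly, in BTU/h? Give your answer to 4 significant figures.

9.4/0.2417 = 38.891
0.7657 × 0.6136 = 0.46983
R_total = 38.891 + 1.104 + 0.46983 + 0.7056 = 41.171 ft²·°F·h/BTU
Q = A·ΔT/R = 587 × (73.67 − 17.19) / 41.171 = 805.28 BTU/h

805.3 BTU/h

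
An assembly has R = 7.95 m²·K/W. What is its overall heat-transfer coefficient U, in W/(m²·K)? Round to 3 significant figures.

U = 1/R = 1/7.95 = 0.1258

0.126 W/(m²·K)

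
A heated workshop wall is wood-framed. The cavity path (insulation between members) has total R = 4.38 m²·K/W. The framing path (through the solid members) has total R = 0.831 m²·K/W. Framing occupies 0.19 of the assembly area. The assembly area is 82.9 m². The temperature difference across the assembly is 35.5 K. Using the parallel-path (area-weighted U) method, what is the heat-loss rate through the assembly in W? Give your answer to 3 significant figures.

U_eff = 0.81/4.38 + 0.19/0.831 = 0.1849 + 0.2286 = 0.4136
R_eff = 1/U_eff = 2.418 m²·K/W
Q = 82.9 × 35.5 / 2.418 = 1217 W

1220 W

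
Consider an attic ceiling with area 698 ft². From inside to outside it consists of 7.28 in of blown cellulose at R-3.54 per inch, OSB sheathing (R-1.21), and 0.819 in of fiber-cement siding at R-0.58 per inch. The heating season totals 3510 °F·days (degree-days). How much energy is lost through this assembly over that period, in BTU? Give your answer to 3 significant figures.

2140000 BTU

7.28 × 3.54 = 25.77
0.819 × 0.58 = 0.475
R_total = 25.77 + 1.21 + 0.475 = 27.46 ft²·°F·h/BTU
E = A × HDD × 24 / R = 698 × 3510 × 24 / 27.46 = 2142000 BTU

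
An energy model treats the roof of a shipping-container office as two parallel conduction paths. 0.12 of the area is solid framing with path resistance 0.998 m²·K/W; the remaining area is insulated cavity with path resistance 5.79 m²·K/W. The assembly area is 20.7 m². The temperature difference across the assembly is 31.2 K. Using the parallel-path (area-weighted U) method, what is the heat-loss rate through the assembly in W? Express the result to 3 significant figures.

176 W

U_eff = 0.88/5.79 + 0.12/0.998 = 0.152 + 0.1202 = 0.2722
R_eff = 1/U_eff = 3.673 m²·K/W
Q = 20.7 × 31.2 / 3.673 = 175.8 W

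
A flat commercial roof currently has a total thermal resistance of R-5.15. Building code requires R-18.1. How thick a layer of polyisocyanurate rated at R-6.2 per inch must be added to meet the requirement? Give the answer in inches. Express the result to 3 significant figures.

2.09 in

ΔR = 18.1 − 5.15 = 12.95 ft²·°F·h/BTU
L = ΔR / (R/in) = 12.95/6.2 = 2.089 in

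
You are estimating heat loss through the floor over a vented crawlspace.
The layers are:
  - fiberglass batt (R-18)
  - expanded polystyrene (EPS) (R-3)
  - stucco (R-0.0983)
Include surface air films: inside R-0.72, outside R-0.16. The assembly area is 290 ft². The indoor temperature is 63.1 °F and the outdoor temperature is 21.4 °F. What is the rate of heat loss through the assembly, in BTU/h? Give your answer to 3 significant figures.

R_total = 0.72 + 18 + 3 + 0.0983 + 0.16 = 21.98 ft²·°F·h/BTU
Q = A·ΔT/R = 290 × (63.1 − 21.4) / 21.98 = 550.2 BTU/h

550 BTU/h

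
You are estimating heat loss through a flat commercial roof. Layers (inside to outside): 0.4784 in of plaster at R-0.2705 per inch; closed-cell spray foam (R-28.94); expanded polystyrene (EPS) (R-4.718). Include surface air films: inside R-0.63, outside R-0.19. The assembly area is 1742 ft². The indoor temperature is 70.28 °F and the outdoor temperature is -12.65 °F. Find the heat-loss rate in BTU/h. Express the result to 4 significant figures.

0.4784 × 0.2705 = 0.12941
R_total = 0.63 + 0.12941 + 28.94 + 4.718 + 0.19 = 34.607 ft²·°F·h/BTU
Q = A·ΔT/R = 1742 × (70.28 − (-12.65)) / 34.607 = 4174.4 BTU/h

4174 BTU/h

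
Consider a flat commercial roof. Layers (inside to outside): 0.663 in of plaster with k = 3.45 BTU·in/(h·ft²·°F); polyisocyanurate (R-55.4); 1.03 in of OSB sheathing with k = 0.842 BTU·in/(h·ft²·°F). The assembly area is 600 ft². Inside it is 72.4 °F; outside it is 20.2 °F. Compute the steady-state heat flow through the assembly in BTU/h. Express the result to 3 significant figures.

551 BTU/h

0.663/3.45 = 0.1922
1.03/0.842 = 1.223
R_total = 0.1922 + 55.4 + 1.223 = 56.82 ft²·°F·h/BTU
Q = A·ΔT/R = 600 × (72.4 − 20.2) / 56.82 = 551.3 BTU/h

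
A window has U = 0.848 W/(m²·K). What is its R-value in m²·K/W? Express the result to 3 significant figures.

1.18 m²·K/W

R = 1/U = 1/0.848 = 1.179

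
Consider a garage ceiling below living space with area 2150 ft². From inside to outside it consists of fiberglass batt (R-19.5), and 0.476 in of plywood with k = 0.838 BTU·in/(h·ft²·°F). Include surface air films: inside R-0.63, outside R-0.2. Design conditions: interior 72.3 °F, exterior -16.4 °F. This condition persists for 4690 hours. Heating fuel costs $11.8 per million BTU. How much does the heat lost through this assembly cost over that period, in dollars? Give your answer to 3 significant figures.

0.476/0.838 = 0.568
R_total = 0.63 + 19.5 + 0.568 + 0.2 = 20.9 ft²·°F·h/BTU
Q = 2150 × (72.3 − (-16.4)) / 20.9 = 9126 BTU/h
E = 9126 × 4690 = 42800000 BTU
Cost = 42800000/10⁶ × 11.8 = $505

505 dollars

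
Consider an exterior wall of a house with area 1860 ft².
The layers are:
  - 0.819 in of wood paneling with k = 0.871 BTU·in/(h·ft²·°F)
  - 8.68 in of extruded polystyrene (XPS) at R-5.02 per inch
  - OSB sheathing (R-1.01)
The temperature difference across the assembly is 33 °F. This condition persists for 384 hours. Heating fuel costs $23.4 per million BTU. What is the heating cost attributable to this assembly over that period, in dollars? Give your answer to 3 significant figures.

12.1 dollars

0.819/0.871 = 0.9403
8.68 × 5.02 = 43.57
R_total = 0.9403 + 43.57 + 1.01 = 45.52 ft²·°F·h/BTU
Q = 1860 × 33 / 45.52 = 1348 BTU/h
E = 1348 × 384 = 517700 BTU
Cost = 517700/10⁶ × 23.4 = $12.12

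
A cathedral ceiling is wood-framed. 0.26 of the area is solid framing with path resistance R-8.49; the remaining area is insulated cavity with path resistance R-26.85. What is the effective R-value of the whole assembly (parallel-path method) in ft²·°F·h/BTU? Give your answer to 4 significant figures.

17.19 ft²·°F·h/BTU

U_eff = 0.74/26.85 + 0.26/8.49 = 0.027561 + 0.030624 = 0.058185
R_eff = 1/U_eff = 17.187 ft²·°F·h/BTU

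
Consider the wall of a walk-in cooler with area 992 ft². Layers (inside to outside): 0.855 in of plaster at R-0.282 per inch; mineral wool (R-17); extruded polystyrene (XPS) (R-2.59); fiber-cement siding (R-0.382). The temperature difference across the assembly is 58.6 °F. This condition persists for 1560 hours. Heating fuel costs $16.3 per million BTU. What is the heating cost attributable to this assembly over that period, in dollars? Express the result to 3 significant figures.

73.1 dollars

0.855 × 0.282 = 0.2411
R_total = 0.2411 + 17 + 2.59 + 0.382 = 20.21 ft²·°F·h/BTU
Q = 992 × 58.6 / 20.21 = 2876 BTU/h
E = 2876 × 1560 = 4486000 BTU
Cost = 4486000/10⁶ × 16.3 = $73.13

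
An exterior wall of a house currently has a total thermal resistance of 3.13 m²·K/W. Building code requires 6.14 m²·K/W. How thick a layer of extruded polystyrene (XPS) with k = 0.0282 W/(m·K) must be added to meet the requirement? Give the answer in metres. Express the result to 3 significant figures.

0.0849 m

ΔR = 6.14 − 3.13 = 3.01 m²·K/W
L = ΔR × k = 3.01 × 0.0282 = 0.08488 m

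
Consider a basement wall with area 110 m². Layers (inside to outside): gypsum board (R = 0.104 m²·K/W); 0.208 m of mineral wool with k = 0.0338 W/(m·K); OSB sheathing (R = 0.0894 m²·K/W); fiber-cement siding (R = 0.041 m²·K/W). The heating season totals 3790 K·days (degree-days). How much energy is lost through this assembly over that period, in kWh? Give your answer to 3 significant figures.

1570 kWh

0.208/0.0338 = 6.154
R_total = 0.104 + 6.154 + 0.0894 + 0.041 = 6.388 m²·K/W
E = A × HDD × 24 / R / 1000 = 110 × 3790 × 24 / 6.388 / 1000 = 1566 kWh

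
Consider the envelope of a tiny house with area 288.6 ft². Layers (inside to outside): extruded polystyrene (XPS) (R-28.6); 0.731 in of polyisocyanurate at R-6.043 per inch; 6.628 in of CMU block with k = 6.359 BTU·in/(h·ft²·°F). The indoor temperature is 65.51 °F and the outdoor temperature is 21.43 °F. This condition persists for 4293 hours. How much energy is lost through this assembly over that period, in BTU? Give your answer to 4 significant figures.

1603000 BTU

0.731 × 6.043 = 4.4174
6.628/6.359 = 1.0423
R_total = 28.6 + 4.4174 + 1.0423 = 34.06 ft²·°F·h/BTU
Q = 288.6 × (65.51 − 21.43) / 34.06 = 373.51 BTU/h
E = 373.51 × 4293 = 1603500 BTU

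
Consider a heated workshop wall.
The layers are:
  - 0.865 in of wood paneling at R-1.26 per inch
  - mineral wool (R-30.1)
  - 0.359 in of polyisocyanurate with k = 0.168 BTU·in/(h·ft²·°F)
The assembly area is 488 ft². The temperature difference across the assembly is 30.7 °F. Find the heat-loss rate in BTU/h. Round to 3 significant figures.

450 BTU/h

0.865 × 1.26 = 1.09
0.359/0.168 = 2.137
R_total = 1.09 + 30.1 + 2.137 = 33.33 ft²·°F·h/BTU
Q = A·ΔT/R = 488 × 30.7 / 33.33 = 449.5 BTU/h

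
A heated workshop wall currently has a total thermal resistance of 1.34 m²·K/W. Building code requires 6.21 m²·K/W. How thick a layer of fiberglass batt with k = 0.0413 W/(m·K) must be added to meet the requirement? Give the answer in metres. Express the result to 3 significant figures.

0.201 m

ΔR = 6.21 − 1.34 = 4.87 m²·K/W
L = ΔR × k = 4.87 × 0.0413 = 0.2011 m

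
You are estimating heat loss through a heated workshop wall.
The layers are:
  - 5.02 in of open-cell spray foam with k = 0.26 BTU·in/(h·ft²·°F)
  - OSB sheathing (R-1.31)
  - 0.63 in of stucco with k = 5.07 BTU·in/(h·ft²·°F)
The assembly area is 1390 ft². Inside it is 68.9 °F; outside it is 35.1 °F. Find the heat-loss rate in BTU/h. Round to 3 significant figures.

2270 BTU/h

5.02/0.26 = 19.31
0.63/5.07 = 0.1243
R_total = 19.31 + 1.31 + 0.1243 = 20.74 ft²·°F·h/BTU
Q = A·ΔT/R = 1390 × (68.9 − 35.1) / 20.74 = 2265 BTU/h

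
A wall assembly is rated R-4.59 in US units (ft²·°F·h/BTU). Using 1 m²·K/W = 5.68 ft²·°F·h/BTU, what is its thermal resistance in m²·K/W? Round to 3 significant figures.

0.808 m²·K/W

R_SI = 4.59/5.68 = 0.8081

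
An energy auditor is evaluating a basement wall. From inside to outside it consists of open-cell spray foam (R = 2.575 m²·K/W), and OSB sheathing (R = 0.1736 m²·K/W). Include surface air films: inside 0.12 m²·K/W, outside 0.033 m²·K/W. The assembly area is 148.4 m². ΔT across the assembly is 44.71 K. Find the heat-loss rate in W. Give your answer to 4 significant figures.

R_total = 0.12 + 2.575 + 0.1736 + 0.033 = 2.9016 m²·K/W
Q = A·ΔT/R = 148.4 × 44.71 / 2.9016 = 2286.7 W

2287 W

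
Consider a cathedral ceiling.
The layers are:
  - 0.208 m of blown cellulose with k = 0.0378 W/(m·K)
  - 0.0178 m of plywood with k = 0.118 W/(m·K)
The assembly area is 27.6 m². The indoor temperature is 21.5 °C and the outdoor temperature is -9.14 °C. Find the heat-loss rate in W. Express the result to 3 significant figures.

0.208/0.0378 = 5.503
0.0178/0.118 = 0.1508
R_total = 5.503 + 0.1508 = 5.653 m²·K/W
Q = A·ΔT/R = 27.6 × (21.5 − (-9.14)) / 5.653 = 149.6 W

150 W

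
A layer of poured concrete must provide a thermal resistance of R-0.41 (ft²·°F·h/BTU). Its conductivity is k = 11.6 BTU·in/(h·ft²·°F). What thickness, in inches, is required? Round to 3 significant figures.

4.76 in

L = R × k = 0.41 × 11.6 = 4.756 in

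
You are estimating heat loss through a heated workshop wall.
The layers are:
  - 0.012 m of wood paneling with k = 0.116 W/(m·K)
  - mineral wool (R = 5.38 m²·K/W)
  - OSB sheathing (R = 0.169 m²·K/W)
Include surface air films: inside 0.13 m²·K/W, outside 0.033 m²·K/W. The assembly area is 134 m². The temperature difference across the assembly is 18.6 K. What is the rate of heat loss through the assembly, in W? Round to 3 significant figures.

429 W

0.012/0.116 = 0.1034
R_total = 0.13 + 0.1034 + 5.38 + 0.169 + 0.033 = 5.815 m²·K/W
Q = A·ΔT/R = 134 × 18.6 / 5.815 = 428.6 W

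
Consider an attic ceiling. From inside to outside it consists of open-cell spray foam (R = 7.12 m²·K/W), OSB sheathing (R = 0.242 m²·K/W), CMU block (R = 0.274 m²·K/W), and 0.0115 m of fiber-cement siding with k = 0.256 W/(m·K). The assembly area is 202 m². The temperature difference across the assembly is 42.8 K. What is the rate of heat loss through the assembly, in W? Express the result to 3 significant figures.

1130 W

0.0115/0.256 = 0.04492
R_total = 7.12 + 0.242 + 0.274 + 0.04492 = 7.681 m²·K/W
Q = A·ΔT/R = 202 × 42.8 / 7.681 = 1126 W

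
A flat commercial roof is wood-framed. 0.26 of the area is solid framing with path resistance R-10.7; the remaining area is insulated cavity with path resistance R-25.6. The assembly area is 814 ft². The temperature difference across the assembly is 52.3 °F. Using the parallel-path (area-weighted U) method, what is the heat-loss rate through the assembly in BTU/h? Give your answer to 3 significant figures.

U_eff = 0.74/25.6 + 0.26/10.7 = 0.02891 + 0.0243 = 0.05321
R_eff = 1/U_eff = 18.8 ft²·°F·h/BTU
Q = 814 × 52.3 / 18.8 = 2265 BTU/h

2270 BTU/h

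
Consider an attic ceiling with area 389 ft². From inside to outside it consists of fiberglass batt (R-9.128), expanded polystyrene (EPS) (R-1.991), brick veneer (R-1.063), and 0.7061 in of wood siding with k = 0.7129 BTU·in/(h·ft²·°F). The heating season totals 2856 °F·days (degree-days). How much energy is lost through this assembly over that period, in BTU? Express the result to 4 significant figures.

2024000 BTU

0.7061/0.7129 = 0.99046
R_total = 9.128 + 1.991 + 1.063 + 0.99046 = 13.172 ft²·°F·h/BTU
E = A × HDD × 24 / R = 389 × 2856 × 24 / 13.172 = 2024200 BTU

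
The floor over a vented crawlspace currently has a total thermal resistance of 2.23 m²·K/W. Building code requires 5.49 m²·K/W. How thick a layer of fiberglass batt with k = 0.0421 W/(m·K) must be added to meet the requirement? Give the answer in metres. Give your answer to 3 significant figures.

ΔR = 5.49 − 2.23 = 3.26 m²·K/W
L = ΔR × k = 3.26 × 0.0421 = 0.1372 m

0.137 m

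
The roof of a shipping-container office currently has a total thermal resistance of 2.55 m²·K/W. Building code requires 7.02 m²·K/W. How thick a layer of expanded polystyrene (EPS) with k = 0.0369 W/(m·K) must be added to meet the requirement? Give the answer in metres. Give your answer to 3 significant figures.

ΔR = 7.02 − 2.55 = 4.47 m²·K/W
L = ΔR × k = 4.47 × 0.0369 = 0.1649 m

0.165 m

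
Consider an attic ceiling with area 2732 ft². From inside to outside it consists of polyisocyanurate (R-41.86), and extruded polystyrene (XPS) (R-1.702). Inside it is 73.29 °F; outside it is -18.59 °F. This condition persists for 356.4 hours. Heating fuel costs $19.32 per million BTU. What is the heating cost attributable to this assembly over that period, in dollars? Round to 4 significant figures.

R_total = 41.86 + 1.702 = 43.562 ft²·°F·h/BTU
Q = 2732 × (73.29 − (-18.59)) / 43.562 = 5762.3 BTU/h
E = 5762.3 × 356.4 = 2053700 BTU
Cost = 2053700/10⁶ × 19.32 = $39.677

39.68 dollars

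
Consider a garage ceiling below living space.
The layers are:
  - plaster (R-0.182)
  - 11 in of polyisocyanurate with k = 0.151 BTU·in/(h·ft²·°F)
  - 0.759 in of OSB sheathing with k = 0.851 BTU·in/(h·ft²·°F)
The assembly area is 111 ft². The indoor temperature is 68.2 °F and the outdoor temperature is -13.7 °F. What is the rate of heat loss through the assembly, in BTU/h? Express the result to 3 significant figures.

11/0.151 = 72.85
0.759/0.851 = 0.8919
R_total = 0.182 + 72.85 + 0.8919 = 73.92 ft²·°F·h/BTU
Q = A·ΔT/R = 111 × (68.2 − (-13.7)) / 73.92 = 123 BTU/h

123 BTU/h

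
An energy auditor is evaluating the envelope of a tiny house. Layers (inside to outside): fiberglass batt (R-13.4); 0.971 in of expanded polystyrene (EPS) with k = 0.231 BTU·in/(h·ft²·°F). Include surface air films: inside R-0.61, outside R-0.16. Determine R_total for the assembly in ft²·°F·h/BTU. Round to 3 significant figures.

18.4 ft²·°F·h/BTU

0.971/0.231 = 4.203
R_total = 0.61 + 13.4 + 4.203 + 0.16 = 18.37 ft²·°F·h/BTU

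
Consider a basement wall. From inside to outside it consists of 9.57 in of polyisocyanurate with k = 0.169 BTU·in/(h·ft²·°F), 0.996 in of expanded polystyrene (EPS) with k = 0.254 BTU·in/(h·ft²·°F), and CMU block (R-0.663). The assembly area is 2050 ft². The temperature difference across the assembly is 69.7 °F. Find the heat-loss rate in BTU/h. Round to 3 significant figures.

9.57/0.169 = 56.63
0.996/0.254 = 3.921
R_total = 56.63 + 3.921 + 0.663 = 61.21 ft²·°F·h/BTU
Q = A·ΔT/R = 2050 × 69.7 / 61.21 = 2334 BTU/h

2330 BTU/h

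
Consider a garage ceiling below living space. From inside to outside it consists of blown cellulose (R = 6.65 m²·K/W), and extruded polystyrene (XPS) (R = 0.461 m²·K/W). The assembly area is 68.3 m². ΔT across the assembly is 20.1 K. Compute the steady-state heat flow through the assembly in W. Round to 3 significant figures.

R_total = 6.65 + 0.461 = 7.111 m²·K/W
Q = A·ΔT/R = 68.3 × 20.1 / 7.111 = 193.1 W

193 W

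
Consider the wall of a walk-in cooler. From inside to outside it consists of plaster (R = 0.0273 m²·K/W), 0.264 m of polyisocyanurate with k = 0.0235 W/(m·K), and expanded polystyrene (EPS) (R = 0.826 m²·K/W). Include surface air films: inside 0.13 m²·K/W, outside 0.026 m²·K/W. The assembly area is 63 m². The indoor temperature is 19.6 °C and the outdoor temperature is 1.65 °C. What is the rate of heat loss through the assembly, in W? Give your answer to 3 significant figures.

92.4 W

0.264/0.0235 = 11.23
R_total = 0.13 + 0.0273 + 11.23 + 0.826 + 0.026 = 12.24 m²·K/W
Q = A·ΔT/R = 63 × (19.6 − 1.65) / 12.24 = 92.36 W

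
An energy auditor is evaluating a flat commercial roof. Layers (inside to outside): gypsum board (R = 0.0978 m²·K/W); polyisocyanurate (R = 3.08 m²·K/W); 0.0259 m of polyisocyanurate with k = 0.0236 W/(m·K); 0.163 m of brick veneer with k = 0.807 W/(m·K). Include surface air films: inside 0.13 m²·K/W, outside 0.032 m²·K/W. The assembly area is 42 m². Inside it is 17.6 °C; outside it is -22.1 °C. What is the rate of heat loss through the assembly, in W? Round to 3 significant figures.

0.0259/0.0236 = 1.097
0.163/0.807 = 0.202
R_total = 0.13 + 0.0978 + 3.08 + 1.097 + 0.202 + 0.032 = 4.639 m²·K/W
Q = A·ΔT/R = 42 × (17.6 − (-22.1)) / 4.639 = 359.4 W

359 W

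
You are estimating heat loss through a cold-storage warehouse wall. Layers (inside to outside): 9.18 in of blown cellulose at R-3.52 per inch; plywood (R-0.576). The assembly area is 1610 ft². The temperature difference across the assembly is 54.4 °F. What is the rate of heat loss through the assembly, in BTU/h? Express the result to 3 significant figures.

9.18 × 3.52 = 32.31
R_total = 32.31 + 0.576 = 32.89 ft²·°F·h/BTU
Q = A·ΔT/R = 1610 × 54.4 / 32.89 = 2663 BTU/h

2660 BTU/h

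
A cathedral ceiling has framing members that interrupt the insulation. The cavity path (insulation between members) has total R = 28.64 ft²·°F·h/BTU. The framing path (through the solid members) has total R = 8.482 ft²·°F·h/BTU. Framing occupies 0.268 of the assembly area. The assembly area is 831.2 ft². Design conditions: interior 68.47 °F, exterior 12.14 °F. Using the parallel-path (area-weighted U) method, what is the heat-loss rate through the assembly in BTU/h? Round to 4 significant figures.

U_eff = 0.732/28.64 + 0.268/8.482 = 0.025559 + 0.031596 = 0.057155
R_eff = 1/U_eff = 17.496 ft²·°F·h/BTU
Q = 831.2 × (68.47 − 12.14) / 17.496 = 2676.1 BTU/h

2676 BTU/h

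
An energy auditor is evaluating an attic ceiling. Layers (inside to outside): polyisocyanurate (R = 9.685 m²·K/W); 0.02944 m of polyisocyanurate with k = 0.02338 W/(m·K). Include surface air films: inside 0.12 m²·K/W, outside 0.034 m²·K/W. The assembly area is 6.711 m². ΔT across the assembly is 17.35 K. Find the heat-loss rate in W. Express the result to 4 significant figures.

0.02944/0.02338 = 1.2592
R_total = 0.12 + 9.685 + 1.2592 + 0.034 = 11.098 m²·K/W
Q = A·ΔT/R = 6.711 × 17.35 / 11.098 = 10.491 W

10.49 W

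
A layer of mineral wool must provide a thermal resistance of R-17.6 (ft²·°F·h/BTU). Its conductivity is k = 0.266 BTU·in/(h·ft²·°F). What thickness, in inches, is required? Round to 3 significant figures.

L = R × k = 17.6 × 0.266 = 4.682 in

4.68 in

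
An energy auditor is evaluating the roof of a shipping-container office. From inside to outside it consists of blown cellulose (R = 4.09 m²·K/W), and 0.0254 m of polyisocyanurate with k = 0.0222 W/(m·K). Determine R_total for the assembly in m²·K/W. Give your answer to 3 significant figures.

5.23 m²·K/W

0.0254/0.0222 = 1.144
R_total = 4.09 + 1.144 = 5.234 m²·K/W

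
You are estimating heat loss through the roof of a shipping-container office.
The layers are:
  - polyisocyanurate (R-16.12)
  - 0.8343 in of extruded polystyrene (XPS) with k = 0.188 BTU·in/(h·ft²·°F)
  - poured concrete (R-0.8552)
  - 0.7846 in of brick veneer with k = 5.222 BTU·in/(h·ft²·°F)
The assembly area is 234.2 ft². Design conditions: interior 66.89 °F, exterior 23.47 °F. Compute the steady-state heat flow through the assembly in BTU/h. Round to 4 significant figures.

471.6 BTU/h

0.8343/0.188 = 4.4378
0.7846/5.222 = 0.15025
R_total = 16.12 + 4.4378 + 0.8552 + 0.15025 = 21.563 ft²·°F·h/BTU
Q = A·ΔT/R = 234.2 × (66.89 − 23.47) / 21.563 = 471.59 BTU/h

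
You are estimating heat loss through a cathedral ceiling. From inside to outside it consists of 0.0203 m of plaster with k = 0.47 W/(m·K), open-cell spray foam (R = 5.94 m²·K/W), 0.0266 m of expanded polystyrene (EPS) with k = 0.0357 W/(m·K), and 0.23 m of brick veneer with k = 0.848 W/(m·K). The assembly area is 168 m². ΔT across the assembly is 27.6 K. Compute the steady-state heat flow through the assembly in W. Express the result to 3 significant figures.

0.0203/0.47 = 0.04319
0.0266/0.0357 = 0.7451
0.23/0.848 = 0.2712
R_total = 0.04319 + 5.94 + 0.7451 + 0.2712 = 7 m²·K/W
Q = A·ΔT/R = 168 × 27.6 / 7 = 662.4 W

662 W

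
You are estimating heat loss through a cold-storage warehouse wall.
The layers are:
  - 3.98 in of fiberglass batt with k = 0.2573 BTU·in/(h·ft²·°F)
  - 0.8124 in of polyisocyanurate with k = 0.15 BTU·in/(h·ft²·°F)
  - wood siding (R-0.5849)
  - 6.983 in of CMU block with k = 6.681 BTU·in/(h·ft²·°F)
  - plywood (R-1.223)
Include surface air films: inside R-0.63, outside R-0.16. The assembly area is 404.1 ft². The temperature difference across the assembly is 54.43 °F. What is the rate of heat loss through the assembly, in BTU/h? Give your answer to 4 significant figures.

896.8 BTU/h

3.98/0.2573 = 15.468
0.8124/0.15 = 5.416
6.983/6.681 = 1.0452
R_total = 0.63 + 15.468 + 5.416 + 0.5849 + 1.0452 + 1.223 + 0.16 = 24.527 ft²·°F·h/BTU
Q = A·ΔT/R = 404.1 × 54.43 / 24.527 = 896.76 BTU/h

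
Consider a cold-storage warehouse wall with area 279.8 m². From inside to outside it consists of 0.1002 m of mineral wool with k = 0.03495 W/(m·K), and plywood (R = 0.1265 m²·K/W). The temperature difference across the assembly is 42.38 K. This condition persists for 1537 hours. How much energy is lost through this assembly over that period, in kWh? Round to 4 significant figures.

6088 kWh

0.1002/0.03495 = 2.867
R_total = 2.867 + 0.1265 = 2.9935 m²·K/W
Q = 279.8 × 42.38 / 2.9935 = 3961.3 W
E = 3961.3 W × 1537 h / 1000 = 6088.5 kWh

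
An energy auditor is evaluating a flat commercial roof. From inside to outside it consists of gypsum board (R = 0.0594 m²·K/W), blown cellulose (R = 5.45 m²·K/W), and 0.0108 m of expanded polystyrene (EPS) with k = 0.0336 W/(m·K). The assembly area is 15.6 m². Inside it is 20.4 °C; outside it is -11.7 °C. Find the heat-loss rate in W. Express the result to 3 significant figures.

85.9 W

0.0108/0.0336 = 0.3214
R_total = 0.0594 + 5.45 + 0.3214 = 5.831 m²·K/W
Q = A·ΔT/R = 15.6 × (20.4 − (-11.7)) / 5.831 = 85.88 W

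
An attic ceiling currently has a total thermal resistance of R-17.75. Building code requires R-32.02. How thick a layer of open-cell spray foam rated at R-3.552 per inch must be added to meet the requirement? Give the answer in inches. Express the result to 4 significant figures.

ΔR = 32.02 − 17.75 = 14.27 ft²·°F·h/BTU
L = ΔR / (R/in) = 14.27/3.552 = 4.0175 in

4.017 in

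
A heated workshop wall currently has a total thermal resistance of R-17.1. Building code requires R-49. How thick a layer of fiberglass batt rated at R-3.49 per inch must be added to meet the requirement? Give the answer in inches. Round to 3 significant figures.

9.14 in

ΔR = 49 − 17.1 = 31.9 ft²·°F·h/BTU
L = ΔR / (R/in) = 31.9/3.49 = 9.14 in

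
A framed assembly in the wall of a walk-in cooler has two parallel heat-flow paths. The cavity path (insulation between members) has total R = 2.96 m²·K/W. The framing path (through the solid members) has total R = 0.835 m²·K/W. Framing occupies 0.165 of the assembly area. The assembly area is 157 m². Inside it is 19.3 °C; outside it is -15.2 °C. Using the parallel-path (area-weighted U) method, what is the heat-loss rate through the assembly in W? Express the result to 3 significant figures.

2600 W

U_eff = 0.835/2.96 + 0.165/0.835 = 0.2821 + 0.1976 = 0.4797
R_eff = 1/U_eff = 2.085 m²·K/W
Q = 157 × (19.3 − (-15.2)) / 2.085 = 2598 W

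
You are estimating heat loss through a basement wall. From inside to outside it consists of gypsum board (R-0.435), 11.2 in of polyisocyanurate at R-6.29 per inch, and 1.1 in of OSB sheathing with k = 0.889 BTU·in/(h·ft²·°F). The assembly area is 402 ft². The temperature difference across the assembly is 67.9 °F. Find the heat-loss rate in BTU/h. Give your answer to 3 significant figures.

11.2 × 6.29 = 70.45
1.1/0.889 = 1.237
R_total = 0.435 + 70.45 + 1.237 = 72.12 ft²·°F·h/BTU
Q = A·ΔT/R = 402 × 67.9 / 72.12 = 378.5 BTU/h

378 BTU/h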